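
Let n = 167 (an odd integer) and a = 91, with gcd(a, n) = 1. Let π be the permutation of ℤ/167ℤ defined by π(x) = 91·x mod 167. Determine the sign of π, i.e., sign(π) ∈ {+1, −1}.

-1

Start at x=164: 164 → 61 → 40 → 133 → 79 → 8 → 60 → … (one orbit).
Cycle type of π: 166 + 1; total 2 cycles.
n − c = 167 − 2 = 165; sign = (−1)^165 = -1.
Zolotarev: (91|167) = -1, matching the cycle-count sign.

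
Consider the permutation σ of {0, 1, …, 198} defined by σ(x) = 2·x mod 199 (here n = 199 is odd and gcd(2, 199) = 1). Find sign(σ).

Orbit of 65 under x↦2x: [65, 130, 61, 122, 45, 90, 180]… (length divides ord_199(2)).
Cycle type of π: 99×2 + 1; total 3 cycles.
sign(π) = (−1)^{n − #cycles} = (−1)^{199−3} = (−1)^196 = +1.
(2|199)_J = +1 (Zolotarev's lemma cross-check).

+1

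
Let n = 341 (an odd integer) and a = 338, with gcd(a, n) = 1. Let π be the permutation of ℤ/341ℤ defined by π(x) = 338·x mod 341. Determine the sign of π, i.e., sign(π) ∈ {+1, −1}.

Orbit of 98 under x↦338x: [98, 47, 200, 82, 95, 56, 173]… (length divides ord_341(338)).
π_338 has 14 disjoint cycles with lengths [30, 30, 30, 30, 30, 30, 30, 30, 30, 30, 15, 15, 10, 1] on {0,…,340}.
14 cycles on 341: each ℓ→(−1)^(ℓ−1), product (−1)^327 = -1.
The Jacobi symbol (338|341) = -1 (Zolotarev) agrees.

-1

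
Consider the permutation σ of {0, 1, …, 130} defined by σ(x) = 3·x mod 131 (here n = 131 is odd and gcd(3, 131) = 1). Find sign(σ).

Start at x=81: 81 → 112 → 74 → 91 → 11 → 33 → 99 → … (one orbit).
The orbit structure of x ↦ 3x mod 131: 3 orbits of sizes [65, 65, 1].
131 − 3 = 128 transpositions; sign(π) = (−1)^128 = +1.

+1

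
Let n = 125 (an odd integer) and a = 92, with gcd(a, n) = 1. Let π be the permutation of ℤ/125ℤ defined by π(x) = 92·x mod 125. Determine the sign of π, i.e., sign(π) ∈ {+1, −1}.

-1

Start at x=118: 118 → 106 → 2 → 59 → 53 → 1 → 92 → … (one orbit).
Decompose π into cycles: lengths [100, 20, 4, 1] (4 cycles, including the fixed point 0).
Σ(ℓ_i−1) = 125−4 = 121; sign = (−1)^121 = -1.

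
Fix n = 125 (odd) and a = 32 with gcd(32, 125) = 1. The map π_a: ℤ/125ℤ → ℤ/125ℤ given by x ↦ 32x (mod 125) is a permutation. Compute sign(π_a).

-1

Trace 124: π^k(124) = [124, 93, 101, 107, 49, 68, 51] for k=0..6.
π_32 has 12 disjoint cycles with lengths [20, 20, 20, 20, 20, 4, 4, 4, 4, 4, 4, 1] on {0,…,124}.
n − c = 125 − 12 = 113; sign = (−1)^113 = -1.
The Jacobi symbol (32|125) = -1 (Zolotarev) agrees.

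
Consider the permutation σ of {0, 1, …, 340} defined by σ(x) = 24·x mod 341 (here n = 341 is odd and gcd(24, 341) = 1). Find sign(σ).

+1

Orbit of 317 under x↦24x: [317, 106, 157, 17, 67, 244, 59]… (length divides ord_341(24)).
Decompose π into cycles: lengths [30, 30, 30, 30, 30, 30, 30, 30, 30, 30, 30, 10, 1] (13 cycles, including the fixed point 0).
With 13 cycles on 341 points, sign = (−1)^{341−13} = +1.
Zolotarev: (24|341) = +1, matching the cycle-count sign.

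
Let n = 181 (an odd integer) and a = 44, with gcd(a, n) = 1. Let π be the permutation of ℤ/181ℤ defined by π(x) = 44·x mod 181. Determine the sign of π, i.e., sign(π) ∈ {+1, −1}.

+1

Trace 62: π^k(62) = [62, 13, 29, 9, 34, 48, 121] for k=0..6.
5 cycles of lengths [45, 45, 45, 45, 1].
Σ(ℓ_i−1) = 181−5 = 176; sign = (−1)^176 = +1.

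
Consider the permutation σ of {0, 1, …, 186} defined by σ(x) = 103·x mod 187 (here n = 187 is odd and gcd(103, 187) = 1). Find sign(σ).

+1

Orbit of 69 under x↦103x: [69, 1, 103, 137, 86]… (length divides ord_187(103)).
Decompose π into cycles: lengths [5, 5, 5, 5, 5, 5, 5, 5, 5, 5, 5, 5, 5, 5, 5, 5, 5, 5, 5, 5, 5, 5, 5, 5, 5, 5, 5, 5, 5, 5, 5, 5, 5, 5, 1, 1, 1, 1, 1, 1, 1, 1, 1, 1, 1, 1, 1, 1, 1, 1, 1] (51 cycles, including the fixed point 0).
187 − 51 = 136 transpositions; sign(π) = (−1)^136 = +1.
Check: (103/187) = +1 by Zolotarev.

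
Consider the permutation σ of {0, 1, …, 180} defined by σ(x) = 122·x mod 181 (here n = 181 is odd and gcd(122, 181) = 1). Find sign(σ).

Trace 59: π^k(59) = [59, 139, 125, 46, 1, 122, 42] for k=0..6.
The orbit structure of x ↦ 122x mod 181: 19 orbits of sizes [10, 10, 10, 10, 10, 10, 10, 10, 10, 10, 10, 10, 10, 10, 10, 10, 10, 10, 1].
n − c = 181 − 19 = 162; sign = (−1)^162 = +1.
Check: (122/181) = +1 by Zolotarev.

+1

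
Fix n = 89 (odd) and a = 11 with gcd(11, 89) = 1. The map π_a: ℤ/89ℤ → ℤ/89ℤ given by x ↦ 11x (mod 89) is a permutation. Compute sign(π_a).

Orbit of 4 under x↦11x: [4, 44, 39, 73, 2, 22, 64]… (length divides ord_89(11)).
π_11 has 5 disjoint cycles with lengths [22, 22, 22, 22, 1] on {0,…,88}.
89 − 5 = 84 transpositions; sign(π) = (−1)^84 = +1.

+1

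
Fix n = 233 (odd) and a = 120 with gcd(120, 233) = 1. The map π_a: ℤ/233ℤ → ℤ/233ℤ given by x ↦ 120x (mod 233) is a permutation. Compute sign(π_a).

Trace 173: π^k(173) = [173, 23, 197, 107, 25, 204, 15] for k=0..6.
The orbit structure of x ↦ 120x mod 233: 3 orbits of sizes [116, 116, 1].
233 − 3 = 230 transpositions; sign(π) = (−1)^230 = +1.
Check: (120/233) = +1 by Zolotarev.

+1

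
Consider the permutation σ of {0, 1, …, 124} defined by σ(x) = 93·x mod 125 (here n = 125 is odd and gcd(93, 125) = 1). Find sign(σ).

-1

Start at x=99: 99 → 82 → 1 → 93 → 24 → 107 → 76 → … (one orbit).
Decompose π into cycles: lengths [20, 20, 20, 20, 20, 4, 4, 4, 4, 4, 4, 1] (12 cycles, including the fixed point 0).
n − c = 125 − 12 = 113; sign = (−1)^113 = -1.
Via Zolotarev, sign(π_{93}) = (93|125) = -1.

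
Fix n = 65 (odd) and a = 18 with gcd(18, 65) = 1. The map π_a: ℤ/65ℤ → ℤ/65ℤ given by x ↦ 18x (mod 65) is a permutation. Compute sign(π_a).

+1

Trace 1: π^k(1) = [1, 18, 64, 47] for k=0..3.
17 cycles of lengths [4, 4, 4, 4, 4, 4, 4, 4, 4, 4, 4, 4, 4, 4, 4, 4, 1].
17 cycles on 65: each ℓ→(−1)^(ℓ−1), product (−1)^48 = +1.
Zolotarev: (18|65) = +1, matching the cycle-count sign.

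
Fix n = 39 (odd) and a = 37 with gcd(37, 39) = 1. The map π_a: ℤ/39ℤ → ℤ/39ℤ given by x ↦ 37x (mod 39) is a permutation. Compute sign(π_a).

Trace 16: π^k(16) = [16, 7, 25, 28, 22, 34, 10] for k=0..6.
π_37 has 6 disjoint cycles with lengths [12, 12, 12, 1, 1, 1] on {0,…,38}.
39 − 6 = 33 transpositions; sign(π) = (−1)^33 = -1.
Via Zolotarev, sign(π_{37}) = (37|39) = -1.

-1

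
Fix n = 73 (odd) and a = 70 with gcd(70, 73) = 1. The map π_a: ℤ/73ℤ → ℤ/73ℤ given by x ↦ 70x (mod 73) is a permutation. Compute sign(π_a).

Orbit of 8 under x↦70x: [8, 49, 72, 3, 64, 27, 65]… (length divides ord_73(70)).
The orbit structure of x ↦ 70x mod 73: 7 orbits of sizes [12, 12, 12, 12, 12, 12, 1].
sign(π) = (−1)^{n − #cycles} = (−1)^{73−7} = (−1)^66 = +1.
Via Zolotarev, sign(π_{70}) = (70|73) = +1.

+1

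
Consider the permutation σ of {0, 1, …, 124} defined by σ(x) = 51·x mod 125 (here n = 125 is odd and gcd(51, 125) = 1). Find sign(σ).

+1

Start at x=101: 101 → 26 → 76 → 1 → 51 → 101 (one orbit).
Cycle type of π: 5×20 + 1×25; total 45 cycles.
sign(π) = (−1)^{n − #cycles} = (−1)^{125−45} = (−1)^80 = +1.
(51|125)_J = +1 (Zolotarev's lemma cross-check).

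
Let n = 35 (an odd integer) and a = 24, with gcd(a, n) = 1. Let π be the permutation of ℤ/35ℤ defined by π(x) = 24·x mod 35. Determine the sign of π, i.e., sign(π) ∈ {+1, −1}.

-1

Trace 1: π^k(1) = [1, 24, 16, 34, 11, 19] for k=0..5.
π_24 has 8 disjoint cycles with lengths [6, 6, 6, 6, 6, 2, 2, 1] on {0,…,34}.
35 − 8 = 27 transpositions; sign(π) = (−1)^27 = -1.
Zolotarev: (24|35) = -1, matching the cycle-count sign.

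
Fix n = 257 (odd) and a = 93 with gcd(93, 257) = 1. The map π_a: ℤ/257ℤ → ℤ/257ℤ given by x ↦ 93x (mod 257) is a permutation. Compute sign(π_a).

-1

Orbit of 25 under x↦93x: [25, 12, 88, 217, 135, 219, 64]… (length divides ord_257(93)).
2 cycles of lengths [256, 1].
n − c = 257 − 2 = 255; sign = (−1)^255 = -1.
Via Zolotarev, sign(π_{93}) = (93|257) = -1.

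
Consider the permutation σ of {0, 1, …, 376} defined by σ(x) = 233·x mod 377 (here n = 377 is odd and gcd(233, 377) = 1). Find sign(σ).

Trace 233: π^k(233) = [233, 1] for k=0..1.
203 cycles of lengths [2, 2, 2, 2, 2, 2, 2, 2, 2, 2, 2, 2, 2, 2, 2, 2, 2, 2, 2, 2, 2, 2, 2, 2, 2, 2, 2, 2, 2, 2, 2, 2, 2, 2, 2, 2, 2, 2, 2, 2, 2, 2, 2, 2, 2, 2, 2, 2, 2, 2, 2, 2, 2, 2, 2, 2, 2, 2, 2, 2, 2, 2, 2, 2, 2, 2, 2, 2, 2, 2, 2, 2, 2, 2, 2, 2, 2, 2, 2, 2, 2, 2, 2, 2, 2, 2, 2, 2, 2, 2, 2, 2, 2, 2, 2, 2, 2, 2, 2, 2, 2, 2, 2, 2, 2, 2, 2, 2, 2, 2, 2, 2, 2, 2, 2, 2, 2, 2, 2, 2, 2, 2, 2, 2, 2, 2, 2, 2, 2, 2, 2, 2, 2, 2, 2, 2, 2, 2, 2, 2, 2, 2, 2, 2, 2, 2, 2, 2, 2, 2, 2, 2, 2, 2, 2, 2, 2, 2, 2, 2, 2, 2, 2, 2, 2, 2, 2, 2, 2, 2, 2, 2, 2, 2, 1, 1, 1, 1, 1, 1, 1, 1, 1, 1, 1, 1, 1, 1, 1, 1, 1, 1, 1, 1, 1, 1, 1, 1, 1, 1, 1, 1, 1].
377 − 203 = 174 transpositions; sign(π) = (−1)^174 = +1.
The Jacobi symbol (233|377) = +1 (Zolotarev) agrees.

+1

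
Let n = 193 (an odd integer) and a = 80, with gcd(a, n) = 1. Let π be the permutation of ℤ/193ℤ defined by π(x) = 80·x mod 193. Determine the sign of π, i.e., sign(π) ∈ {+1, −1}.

-1

Orbit of 88 under x↦80x: [88, 92, 26, 150, 34, 18, 89]… (length divides ord_193(80)).
2 cycles of lengths [192, 1].
With 2 cycles on 193 points, sign = (−1)^{193−2} = -1.
The Jacobi symbol (80|193) = -1 (Zolotarev) agrees.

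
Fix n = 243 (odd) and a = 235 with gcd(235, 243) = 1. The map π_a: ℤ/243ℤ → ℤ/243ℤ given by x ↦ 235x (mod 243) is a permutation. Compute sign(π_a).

Orbit of 91 under x↦235x: [91, 1, 235, 64, 217, 208, 37]… (length divides ord_243(235)).
The orbit structure of x ↦ 235x mod 243: 27 orbits of sizes [27, 27, 27, 27, 27, 27, 9, 9, 9, 9, 9, 9, 3, 3, 3, 3, 3, 3, 1, 1, 1, 1, 1, 1, 1, 1, 1].
With 27 cycles on 243 points, sign = (−1)^{243−27} = +1.
Zolotarev: (235|243) = +1, matching the cycle-count sign.

+1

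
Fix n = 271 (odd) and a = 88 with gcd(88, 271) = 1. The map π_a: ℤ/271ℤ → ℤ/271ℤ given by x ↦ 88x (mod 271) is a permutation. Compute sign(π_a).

Trace 169: π^k(169) = [169, 238, 77, 1, 88, 156, 178] for k=0..6.
π_88 has 11 disjoint cycles with lengths [27, 27, 27, 27, 27, 27, 27, 27, 27, 27, 1] on {0,…,270}.
n − c = 271 − 11 = 260; sign = (−1)^260 = +1.
Zolotarev: (88|271) = +1, matching the cycle-count sign.

+1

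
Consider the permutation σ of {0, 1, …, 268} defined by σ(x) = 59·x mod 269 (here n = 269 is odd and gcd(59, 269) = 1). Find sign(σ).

Trace 23: π^k(23) = [23, 12, 170, 77, 239, 113, 211] for k=0..6.
π_59 has 2 disjoint cycles with lengths [268, 1] on {0,…,268}.
2 cycles on 269: each ℓ→(−1)^(ℓ−1), product (−1)^267 = -1.

-1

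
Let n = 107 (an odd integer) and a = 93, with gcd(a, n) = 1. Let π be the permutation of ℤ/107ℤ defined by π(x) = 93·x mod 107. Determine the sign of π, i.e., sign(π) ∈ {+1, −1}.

Start at x=59: 59 → 30 → 8 → 102 → 70 → 90 → 24 → … (one orbit).
2 cycles of lengths [106, 1].
Σ(ℓ_i−1) = 107−2 = 105; sign = (−1)^105 = -1.
Zolotarev: (93|107) = -1, matching the cycle-count sign.

-1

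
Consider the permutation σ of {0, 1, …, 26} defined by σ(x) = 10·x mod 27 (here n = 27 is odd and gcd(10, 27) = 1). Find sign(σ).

Trace 1: π^k(1) = [1, 10, 19] for k=0..2.
Cycle type of π: 3×6 + 1×9; total 15 cycles.
Σ(ℓ_i−1) = 27−15 = 12; sign = (−1)^12 = +1.

+1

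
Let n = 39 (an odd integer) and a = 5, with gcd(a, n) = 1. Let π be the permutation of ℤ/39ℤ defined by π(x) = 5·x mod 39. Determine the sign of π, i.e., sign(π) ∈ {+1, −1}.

+1

Trace 25: π^k(25) = [25, 8, 1, 5] for k=0..3.
π_5 has 11 disjoint cycles with lengths [4, 4, 4, 4, 4, 4, 4, 4, 4, 2, 1] on {0,…,38}.
sign(π) = (−1)^{n − #cycles} = (−1)^{39−11} = (−1)^28 = +1.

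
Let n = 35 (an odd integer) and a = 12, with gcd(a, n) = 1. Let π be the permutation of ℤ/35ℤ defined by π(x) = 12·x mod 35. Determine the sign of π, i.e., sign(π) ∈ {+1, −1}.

Start at x=29: 29 → 33 → 11 → 27 → 9 → 3 → 1 → … (one orbit).
Decompose π into cycles: lengths [12, 12, 6, 4, 1] (5 cycles, including the fixed point 0).
n − c = 35 − 5 = 30; sign = (−1)^30 = +1.
Check: (12/35) = +1 by Zolotarev.

+1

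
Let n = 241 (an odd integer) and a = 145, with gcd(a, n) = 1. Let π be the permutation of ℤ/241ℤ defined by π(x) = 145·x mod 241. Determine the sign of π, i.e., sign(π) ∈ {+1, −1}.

+1

Start at x=145: 145 → 58 → 216 → 231 → 237 → 143 → 9 → … (one orbit).
π_145 has 5 disjoint cycles with lengths [60, 60, 60, 60, 1] on {0,…,240}.
n − c = 241 − 5 = 236; sign = (−1)^236 = +1.
Check: (145/241) = +1 by Zolotarev.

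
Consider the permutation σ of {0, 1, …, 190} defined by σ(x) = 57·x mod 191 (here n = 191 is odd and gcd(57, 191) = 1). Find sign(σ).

Orbit of 56 under x↦57x: [56, 136, 112, 81, 33, 162, 66]… (length divides ord_191(57)).
π_57 has 2 disjoint cycles with lengths [190, 1] on {0,…,190}.
n − c = 191 − 2 = 189; sign = (−1)^189 = -1.

-1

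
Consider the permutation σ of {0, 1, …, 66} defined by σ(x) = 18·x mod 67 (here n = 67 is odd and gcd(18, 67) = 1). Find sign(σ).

-1

Orbit of 46 under x↦18x: [46, 24, 30, 4, 5, 23, 12]… (length divides ord_67(18)).
The orbit structure of x ↦ 18x mod 67: 2 orbits of sizes [66, 1].
With 2 cycles on 67 points, sign = (−1)^{67−2} = -1.
Via Zolotarev, sign(π_{18}) = (18|67) = -1.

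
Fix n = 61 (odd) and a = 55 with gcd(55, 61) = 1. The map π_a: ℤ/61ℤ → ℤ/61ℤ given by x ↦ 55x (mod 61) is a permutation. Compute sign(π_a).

Orbit of 50 under x↦55x: [50, 5, 31, 58, 18, 14, 38]… (length divides ord_61(55)).
2 cycles of lengths [60, 1].
2 cycles on 61: each ℓ→(−1)^(ℓ−1), product (−1)^59 = -1.

-1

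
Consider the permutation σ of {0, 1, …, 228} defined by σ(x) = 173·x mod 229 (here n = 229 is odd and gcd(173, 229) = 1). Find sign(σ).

Start at x=144: 144 → 180 → 225 → 224 → 51 → 121 → 94 → … (one orbit).
π_173 has 5 disjoint cycles with lengths [57, 57, 57, 57, 1] on {0,…,228}.
229 − 5 = 224 transpositions; sign(π) = (−1)^224 = +1.
(173|229)_J = +1 (Zolotarev's lemma cross-check).

+1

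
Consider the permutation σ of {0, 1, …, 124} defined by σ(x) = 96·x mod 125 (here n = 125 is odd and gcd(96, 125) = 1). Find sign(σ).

Trace 46: π^k(46) = [46, 41, 61, 106, 51, 21, 16] for k=0..6.
Decompose π into cycles: lengths [25, 25, 25, 25, 5, 5, 5, 5, 1, 1, 1, 1, 1] (13 cycles, including the fixed point 0).
n − c = 125 − 13 = 112; sign = (−1)^112 = +1.

+1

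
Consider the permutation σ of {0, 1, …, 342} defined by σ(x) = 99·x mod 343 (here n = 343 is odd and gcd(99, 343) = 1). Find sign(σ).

Trace 295: π^k(295) = [295, 50, 148, 246, 1, 99, 197] for k=0..6.
91 cycles of lengths [7, 7, 7, 7, 7, 7, 7, 7, 7, 7, 7, 7, 7, 7, 7, 7, 7, 7, 7, 7, 7, 7, 7, 7, 7, 7, 7, 7, 7, 7, 7, 7, 7, 7, 7, 7, 7, 7, 7, 7, 7, 7, 1, 1, 1, 1, 1, 1, 1, 1, 1, 1, 1, 1, 1, 1, 1, 1, 1, 1, 1, 1, 1, 1, 1, 1, 1, 1, 1, 1, 1, 1, 1, 1, 1, 1, 1, 1, 1, 1, 1, 1, 1, 1, 1, 1, 1, 1, 1, 1, 1].
With 91 cycles on 343 points, sign = (−1)^{343−91} = +1.

+1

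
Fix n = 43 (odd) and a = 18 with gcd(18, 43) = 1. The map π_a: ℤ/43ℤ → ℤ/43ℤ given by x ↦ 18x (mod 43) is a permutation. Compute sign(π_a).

-1

Start at x=17: 17 → 5 → 4 → 29 → 6 → 22 → 9 → … (one orbit).
2 cycles of lengths [42, 1].
With 2 cycles on 43 points, sign = (−1)^{43−2} = -1.
Via Zolotarev, sign(π_{18}) = (18|43) = -1.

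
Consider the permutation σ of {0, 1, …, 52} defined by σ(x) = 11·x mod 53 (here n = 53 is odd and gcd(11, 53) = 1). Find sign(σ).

Trace 44: π^k(44) = [44, 7, 24, 52, 42, 38, 47] for k=0..6.
3 cycles of lengths [26, 26, 1].
3 cycles on 53: each ℓ→(−1)^(ℓ−1), product (−1)^50 = +1.
Zolotarev: (11|53) = +1, matching the cycle-count sign.

+1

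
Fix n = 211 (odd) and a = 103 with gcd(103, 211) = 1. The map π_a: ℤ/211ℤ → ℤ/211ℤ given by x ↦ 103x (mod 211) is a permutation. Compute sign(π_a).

Orbit of 1 under x↦103x: [1, 103, 59, 169, 105, 54, 76]… (length divides ord_211(103)).
Cycle lengths of π_103 on ℤ/211ℤ: [105, 105, 1]; 3 cycles in total.
Σ(ℓ_i−1) = 211−3 = 208; sign = (−1)^208 = +1.
Check: (103/211) = +1 by Zolotarev.

+1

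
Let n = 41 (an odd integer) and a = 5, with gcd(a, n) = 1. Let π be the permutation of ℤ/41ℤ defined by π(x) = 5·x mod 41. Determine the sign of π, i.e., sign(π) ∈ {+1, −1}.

+1

Start at x=31: 31 → 32 → 37 → 21 → 23 → 33 → 1 → … (one orbit).
3 cycles of lengths [20, 20, 1].
41 − 3 = 38 transpositions; sign(π) = (−1)^38 = +1.
The Jacobi symbol (5|41) = +1 (Zolotarev) agrees.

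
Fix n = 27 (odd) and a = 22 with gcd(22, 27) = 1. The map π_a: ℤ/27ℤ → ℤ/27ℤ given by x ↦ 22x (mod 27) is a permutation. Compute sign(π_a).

+1

Orbit of 22 under x↦22x: [22, 25, 10, 4, 7, 19, 13]… (length divides ord_27(22)).
Cycle lengths of π_22 on ℤ/27ℤ: [9, 9, 3, 3, 1, 1, 1]; 7 cycles in total.
7 cycles on 27: each ℓ→(−1)^(ℓ−1), product (−1)^20 = +1.
(22|27)_J = +1 (Zolotarev's lemma cross-check).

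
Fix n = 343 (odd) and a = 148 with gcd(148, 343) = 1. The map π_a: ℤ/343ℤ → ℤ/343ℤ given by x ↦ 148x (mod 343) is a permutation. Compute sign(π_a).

+1

Trace 295: π^k(295) = [295, 99, 246, 50, 197, 1, 148] for k=0..6.
Cycle type of π: 7×42 + 1×49; total 91 cycles.
343 − 91 = 252 transpositions; sign(π) = (−1)^252 = +1.
Check: (148/343) = +1 by Zolotarev.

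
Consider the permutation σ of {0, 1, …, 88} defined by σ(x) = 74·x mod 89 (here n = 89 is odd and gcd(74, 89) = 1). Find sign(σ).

-1

Orbit of 24 under x↦74x: [24, 85, 60, 79, 61, 64, 19]… (length divides ord_89(74)).
2 cycles of lengths [88, 1].
sign(π) = (−1)^{n − #cycles} = (−1)^{89−2} = (−1)^87 = -1.
Via Zolotarev, sign(π_{74}) = (74|89) = -1.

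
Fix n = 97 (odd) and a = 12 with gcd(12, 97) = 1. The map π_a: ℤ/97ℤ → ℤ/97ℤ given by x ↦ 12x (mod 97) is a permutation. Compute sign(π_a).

Orbit of 64 under x↦12x: [64, 89, 1, 12, 47, 79, 75]… (length divides ord_97(12)).
The orbit structure of x ↦ 12x mod 97: 7 orbits of sizes [16, 16, 16, 16, 16, 16, 1].
Σ(ℓ_i−1) = 97−7 = 90; sign = (−1)^90 = +1.

+1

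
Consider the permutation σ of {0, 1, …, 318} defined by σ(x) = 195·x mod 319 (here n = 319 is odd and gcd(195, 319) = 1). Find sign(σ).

+1

Trace 127: π^k(127) = [127, 202, 153, 168, 222, 225, 172] for k=0..6.
Decompose π into cycles: lengths [140, 140, 28, 10, 1] (5 cycles, including the fixed point 0).
319 − 5 = 314 transpositions; sign(π) = (−1)^314 = +1.
Via Zolotarev, sign(π_{195}) = (195|319) = +1.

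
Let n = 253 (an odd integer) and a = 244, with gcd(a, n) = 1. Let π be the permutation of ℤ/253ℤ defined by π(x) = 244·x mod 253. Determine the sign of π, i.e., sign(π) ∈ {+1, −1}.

+1

Orbit of 205 under x↦244x: [205, 179, 160, 78, 57, 246, 63]… (length divides ord_253(244)).
Cycle type of π: 110×2 + 22 + 10 + 1; total 5 cycles.
With 5 cycles on 253 points, sign = (−1)^{253−5} = +1.
Via Zolotarev, sign(π_{244}) = (244|253) = +1.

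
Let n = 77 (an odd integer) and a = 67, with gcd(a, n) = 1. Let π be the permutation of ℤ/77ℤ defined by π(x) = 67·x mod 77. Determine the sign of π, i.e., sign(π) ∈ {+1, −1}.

Orbit of 23 under x↦67x: [23, 1, 67]… (length divides ord_77(67)).
π_67 has 33 disjoint cycles with lengths [3, 3, 3, 3, 3, 3, 3, 3, 3, 3, 3, 3, 3, 3, 3, 3, 3, 3, 3, 3, 3, 3, 1, 1, 1, 1, 1, 1, 1, 1, 1, 1, 1] on {0,…,76}.
sign(π) = (−1)^{n − #cycles} = (−1)^{77−33} = (−1)^44 = +1.

+1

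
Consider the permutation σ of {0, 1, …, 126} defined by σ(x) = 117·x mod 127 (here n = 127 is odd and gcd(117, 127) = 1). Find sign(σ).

Start at x=19: 19 → 64 → 122 → 50 → 8 → 47 → 38 → … (one orbit).
7 cycles of lengths [21, 21, 21, 21, 21, 21, 1].
sign(π) = (−1)^{n − #cycles} = (−1)^{127−7} = (−1)^120 = +1.
Zolotarev: (117|127) = +1, matching the cycle-count sign.

+1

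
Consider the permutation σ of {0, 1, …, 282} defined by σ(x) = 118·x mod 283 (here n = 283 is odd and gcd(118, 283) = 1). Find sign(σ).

-1

Trace 30: π^k(30) = [30, 144, 12, 1, 118, 57, 217] for k=0..6.
Cycle type of π: 282 + 1; total 2 cycles.
n − c = 283 − 2 = 281; sign = (−1)^281 = -1.
Check: (118/283) = -1 by Zolotarev.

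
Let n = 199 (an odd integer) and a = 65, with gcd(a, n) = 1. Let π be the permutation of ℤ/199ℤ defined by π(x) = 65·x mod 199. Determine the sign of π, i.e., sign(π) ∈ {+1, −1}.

Orbit of 145 under x↦65x: [145, 72, 103, 128, 161, 117, 43]… (length divides ord_199(65)).
Decompose π into cycles: lengths [99, 99, 1] (3 cycles, including the fixed point 0).
199 − 3 = 196 transpositions; sign(π) = (−1)^196 = +1.

+1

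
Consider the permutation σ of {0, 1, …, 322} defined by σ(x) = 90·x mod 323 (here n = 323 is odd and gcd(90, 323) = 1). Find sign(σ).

Start at x=227: 227 → 81 → 184 → 87 → 78 → 237 → 12 → … (one orbit).
The orbit structure of x ↦ 90x mod 323: 5 orbits of sizes [144, 144, 18, 16, 1].
5 cycles on 323: each ℓ→(−1)^(ℓ−1), product (−1)^318 = +1.

+1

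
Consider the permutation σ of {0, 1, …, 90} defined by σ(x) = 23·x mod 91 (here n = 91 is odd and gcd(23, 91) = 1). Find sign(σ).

+1

Start at x=16: 16 → 4 → 1 → 23 → 74 → 64 → 16 (one orbit).
The orbit structure of x ↦ 23x mod 91: 17 orbits of sizes [6, 6, 6, 6, 6, 6, 6, 6, 6, 6, 6, 6, 6, 6, 3, 3, 1].
With 17 cycles on 91 points, sign = (−1)^{91−17} = +1.
Zolotarev: (23|91) = +1, matching the cycle-count sign.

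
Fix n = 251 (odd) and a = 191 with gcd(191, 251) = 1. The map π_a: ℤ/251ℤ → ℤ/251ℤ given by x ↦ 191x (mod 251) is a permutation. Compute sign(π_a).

-1

Orbit of 233 under x↦191x: [233, 76, 209, 10, 153, 107, 106]… (length divides ord_251(191)).
2 cycles of lengths [250, 1].
Σ(ℓ_i−1) = 251−2 = 249; sign = (−1)^249 = -1.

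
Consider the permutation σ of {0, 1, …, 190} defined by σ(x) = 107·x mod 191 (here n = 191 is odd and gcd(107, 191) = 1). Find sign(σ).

Start at x=52: 52 → 25 → 1 → 107 → 180 → 160 → 121 → … (one orbit).
The orbit structure of x ↦ 107x mod 191: 11 orbits of sizes [19, 19, 19, 19, 19, 19, 19, 19, 19, 19, 1].
Σ(ℓ_i−1) = 191−11 = 180; sign = (−1)^180 = +1.
The Jacobi symbol (107|191) = +1 (Zolotarev) agrees.

+1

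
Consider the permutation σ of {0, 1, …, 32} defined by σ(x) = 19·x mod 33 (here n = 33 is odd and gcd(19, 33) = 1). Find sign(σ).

-1

Start at x=25: 25 → 13 → 16 → 7 → 1 → 19 → 31 → … (one orbit).
π_19 has 6 disjoint cycles with lengths [10, 10, 10, 1, 1, 1] on {0,…,32}.
33 − 6 = 27 transpositions; sign(π) = (−1)^27 = -1.
The Jacobi symbol (19|33) = -1 (Zolotarev) agrees.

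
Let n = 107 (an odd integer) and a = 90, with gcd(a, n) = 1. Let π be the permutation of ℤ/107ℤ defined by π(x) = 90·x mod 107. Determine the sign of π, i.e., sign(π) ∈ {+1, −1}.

+1

Trace 100: π^k(100) = [100, 12, 10, 44, 1, 90, 75] for k=0..6.
Cycle lengths of π_90 on ℤ/107ℤ: [53, 53, 1]; 3 cycles in total.
With 3 cycles on 107 points, sign = (−1)^{107−3} = +1.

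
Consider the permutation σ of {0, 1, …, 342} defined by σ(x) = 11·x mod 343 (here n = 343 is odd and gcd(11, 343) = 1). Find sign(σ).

+1

Orbit of 107 under x↦11x: [107, 148, 256, 72, 106, 137, 135]… (length divides ord_343(11)).
7 cycles of lengths [147, 147, 21, 21, 3, 3, 1].
343 − 7 = 336 transpositions; sign(π) = (−1)^336 = +1.
Check: (11/343) = +1 by Zolotarev.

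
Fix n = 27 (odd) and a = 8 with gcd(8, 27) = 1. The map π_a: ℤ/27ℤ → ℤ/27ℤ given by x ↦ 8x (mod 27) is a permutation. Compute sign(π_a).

Orbit of 8 under x↦8x: [8, 10, 26, 19, 17, 1]… (length divides ord_27(8)).
The orbit structure of x ↦ 8x mod 27: 8 orbits of sizes [6, 6, 6, 2, 2, 2, 2, 1].
27 − 8 = 19 transpositions; sign(π) = (−1)^19 = -1.

-1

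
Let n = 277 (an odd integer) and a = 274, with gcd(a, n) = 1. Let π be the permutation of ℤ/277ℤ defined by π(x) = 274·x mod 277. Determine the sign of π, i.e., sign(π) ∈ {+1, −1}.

Start at x=274: 274 → 9 → 250 → 81 → 34 → 175 → 29 → … (one orbit).
Decompose π into cycles: lengths [138, 138, 1] (3 cycles, including the fixed point 0).
sign(π) = (−1)^{n − #cycles} = (−1)^{277−3} = (−1)^274 = +1.

+1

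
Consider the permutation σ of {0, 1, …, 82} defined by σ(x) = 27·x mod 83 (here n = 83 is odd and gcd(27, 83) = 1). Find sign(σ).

+1

Orbit of 78 under x↦27x: [78, 31, 7, 23, 40, 1, 27]… (length divides ord_83(27)).
Cycle type of π: 41×2 + 1; total 3 cycles.
3 cycles on 83: each ℓ→(−1)^(ℓ−1), product (−1)^80 = +1.
(27|83)_J = +1 (Zolotarev's lemma cross-check).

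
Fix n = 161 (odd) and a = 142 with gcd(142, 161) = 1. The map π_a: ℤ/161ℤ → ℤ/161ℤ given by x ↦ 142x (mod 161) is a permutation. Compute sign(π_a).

+1

Start at x=39: 39 → 64 → 72 → 81 → 71 → 100 → 32 → … (one orbit).
Cycle lengths of π_142 on ℤ/161ℤ: [33, 33, 33, 33, 11, 11, 3, 3, 1]; 9 cycles in total.
n − c = 161 − 9 = 152; sign = (−1)^152 = +1.
Zolotarev: (142|161) = +1, matching the cycle-count sign.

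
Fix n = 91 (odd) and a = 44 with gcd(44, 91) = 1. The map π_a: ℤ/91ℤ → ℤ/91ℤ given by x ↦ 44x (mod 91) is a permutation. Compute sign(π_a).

-1

Orbit of 57 under x↦44x: [57, 51, 60, 1, 44, 25, 8]… (length divides ord_91(44)).
12 cycles of lengths [12, 12, 12, 12, 12, 12, 4, 4, 4, 3, 3, 1].
n − c = 91 − 12 = 79; sign = (−1)^79 = -1.
Via Zolotarev, sign(π_{44}) = (44|91) = -1.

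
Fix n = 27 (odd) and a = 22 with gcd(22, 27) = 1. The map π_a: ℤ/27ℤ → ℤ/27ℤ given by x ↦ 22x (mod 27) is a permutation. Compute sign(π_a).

+1

Trace 19: π^k(19) = [19, 13, 16, 1, 22, 25, 10] for k=0..6.
7 cycles of lengths [9, 9, 3, 3, 1, 1, 1].
Σ(ℓ_i−1) = 27−7 = 20; sign = (−1)^20 = +1.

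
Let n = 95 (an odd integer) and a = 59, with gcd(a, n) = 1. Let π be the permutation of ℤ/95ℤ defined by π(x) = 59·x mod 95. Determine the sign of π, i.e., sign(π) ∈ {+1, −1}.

Orbit of 6 under x↦59x: [6, 69, 81, 29, 1, 59, 61]… (length divides ord_95(59)).
The orbit structure of x ↦ 59x mod 95: 8 orbits of sizes [18, 18, 18, 18, 18, 2, 2, 1].
8 cycles on 95: each ℓ→(−1)^(ℓ−1), product (−1)^87 = -1.
Check: (59/95) = -1 by Zolotarev.

-1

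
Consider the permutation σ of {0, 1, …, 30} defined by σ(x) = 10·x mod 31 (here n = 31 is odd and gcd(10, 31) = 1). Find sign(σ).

Orbit of 25 under x↦10x: [25, 2, 20, 14, 16, 5, 19]… (length divides ord_31(10)).
Decompose π into cycles: lengths [15, 15, 1] (3 cycles, including the fixed point 0).
sign(π) = (−1)^{n − #cycles} = (−1)^{31−3} = (−1)^28 = +1.
Check: (10/31) = +1 by Zolotarev.

+1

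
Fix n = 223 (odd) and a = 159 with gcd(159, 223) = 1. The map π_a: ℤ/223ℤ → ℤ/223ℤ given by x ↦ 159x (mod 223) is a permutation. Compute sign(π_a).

Start at x=174: 174 → 14 → 219 → 33 → 118 → 30 → 87 → … (one orbit).
Cycle lengths of π_159 on ℤ/223ℤ: [74, 74, 74, 1]; 4 cycles in total.
4 cycles on 223: each ℓ→(−1)^(ℓ−1), product (−1)^219 = -1.
Check: (159/223) = -1 by Zolotarev.

-1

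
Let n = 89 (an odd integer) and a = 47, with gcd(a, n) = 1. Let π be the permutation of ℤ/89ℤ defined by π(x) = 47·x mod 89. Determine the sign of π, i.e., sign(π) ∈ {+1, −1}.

+1

Start at x=4: 4 → 10 → 25 → 18 → 45 → 68 → 81 → … (one orbit).
Cycle type of π: 44×2 + 1; total 3 cycles.
With 3 cycles on 89 points, sign = (−1)^{89−3} = +1.
The Jacobi symbol (47|89) = +1 (Zolotarev) agrees.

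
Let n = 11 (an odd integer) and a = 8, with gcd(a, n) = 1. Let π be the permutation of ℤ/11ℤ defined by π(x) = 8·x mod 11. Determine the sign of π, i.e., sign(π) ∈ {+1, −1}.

-1

Trace 3: π^k(3) = [3, 2, 5, 7, 1, 8, 9] for k=0..6.
π_8 has 2 disjoint cycles with lengths [10, 1] on {0,…,10}.
Σ(ℓ_i−1) = 11−2 = 9; sign = (−1)^9 = -1.
Via Zolotarev, sign(π_{8}) = (8|11) = -1.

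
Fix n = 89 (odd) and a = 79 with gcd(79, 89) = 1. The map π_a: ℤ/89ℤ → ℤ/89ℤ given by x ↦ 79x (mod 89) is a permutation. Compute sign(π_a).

+1

Start at x=85: 85 → 40 → 45 → 84 → 50 → 34 → 16 → … (one orbit).
π_79 has 3 disjoint cycles with lengths [44, 44, 1] on {0,…,88}.
n − c = 89 − 3 = 86; sign = (−1)^86 = +1.
(79|89)_J = +1 (Zolotarev's lemma cross-check).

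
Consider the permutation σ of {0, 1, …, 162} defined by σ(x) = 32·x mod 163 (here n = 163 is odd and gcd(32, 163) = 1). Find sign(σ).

-1

Trace 120: π^k(120) = [120, 91, 141, 111, 129, 53, 66] for k=0..6.
The orbit structure of x ↦ 32x mod 163: 2 orbits of sizes [162, 1].
With 2 cycles on 163 points, sign = (−1)^{163−2} = -1.
Via Zolotarev, sign(π_{32}) = (32|163) = -1.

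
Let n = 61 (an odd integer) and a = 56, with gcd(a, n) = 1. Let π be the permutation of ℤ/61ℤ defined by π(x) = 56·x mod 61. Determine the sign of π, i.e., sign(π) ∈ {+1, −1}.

+1

Start at x=20: 20 → 22 → 12 → 1 → 56 → 25 → 58 → … (one orbit).
The orbit structure of x ↦ 56x mod 61: 5 orbits of sizes [15, 15, 15, 15, 1].
Σ(ℓ_i−1) = 61−5 = 56; sign = (−1)^56 = +1.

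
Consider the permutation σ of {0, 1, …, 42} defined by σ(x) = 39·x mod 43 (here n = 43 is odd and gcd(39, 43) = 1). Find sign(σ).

Start at x=22: 22 → 41 → 8 → 11 → 42 → 4 → 27 → … (one orbit).
4 cycles of lengths [14, 14, 14, 1].
43 − 4 = 39 transpositions; sign(π) = (−1)^39 = -1.

-1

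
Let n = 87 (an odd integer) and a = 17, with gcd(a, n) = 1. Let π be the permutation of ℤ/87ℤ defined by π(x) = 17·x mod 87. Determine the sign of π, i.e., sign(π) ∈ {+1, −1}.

+1

Trace 28: π^k(28) = [28, 41, 1, 17] for k=0..3.
23 cycles of lengths [4, 4, 4, 4, 4, 4, 4, 4, 4, 4, 4, 4, 4, 4, 4, 4, 4, 4, 4, 4, 4, 2, 1].
With 23 cycles on 87 points, sign = (−1)^{87−23} = +1.
(17|87)_J = +1 (Zolotarev's lemma cross-check).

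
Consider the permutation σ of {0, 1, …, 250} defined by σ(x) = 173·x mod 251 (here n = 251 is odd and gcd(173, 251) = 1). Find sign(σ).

Start at x=38: 38 → 48 → 21 → 119 → 5 → 112 → 49 → … (one orbit).
Cycle lengths of π_173 on ℤ/251ℤ: [125, 125, 1]; 3 cycles in total.
sign(π) = (−1)^{n − #cycles} = (−1)^{251−3} = (−1)^248 = +1.

+1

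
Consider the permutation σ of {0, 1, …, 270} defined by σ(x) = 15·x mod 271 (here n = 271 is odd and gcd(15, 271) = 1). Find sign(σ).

Start at x=136: 136 → 143 → 248 → 197 → 245 → 152 → 112 → … (one orbit).
π_15 has 2 disjoint cycles with lengths [270, 1] on {0,…,270}.
Σ(ℓ_i−1) = 271−2 = 269; sign = (−1)^269 = -1.
Zolotarev: (15|271) = -1, matching the cycle-count sign.

-1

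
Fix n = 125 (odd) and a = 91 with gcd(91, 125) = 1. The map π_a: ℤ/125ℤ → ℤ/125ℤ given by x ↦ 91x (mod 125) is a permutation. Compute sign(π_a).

+1

Start at x=21: 21 → 36 → 26 → 116 → 56 → 96 → 111 → … (one orbit).
π_91 has 13 disjoint cycles with lengths [25, 25, 25, 25, 5, 5, 5, 5, 1, 1, 1, 1, 1] on {0,…,124}.
With 13 cycles on 125 points, sign = (−1)^{125−13} = +1.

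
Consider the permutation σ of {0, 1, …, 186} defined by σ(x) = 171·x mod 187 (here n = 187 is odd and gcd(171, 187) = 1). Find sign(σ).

Start at x=18: 18 → 86 → 120 → 137 → 52 → 103 → 35 → … (one orbit).
Cycle lengths of π_171 on ℤ/187ℤ: [10, 10, 10, 10, 10, 10, 10, 10, 10, 10, 10, 10, 10, 10, 10, 10, 10, 1, 1, 1, 1, 1, 1, 1, 1, 1, 1, 1, 1, 1, 1, 1, 1, 1]; 34 cycles in total.
With 34 cycles on 187 points, sign = (−1)^{187−34} = -1.
Check: (171/187) = -1 by Zolotarev.

-1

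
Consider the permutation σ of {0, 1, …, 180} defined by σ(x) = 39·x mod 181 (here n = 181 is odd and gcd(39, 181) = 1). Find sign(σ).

+1

Start at x=43: 43 → 48 → 62 → 65 → 1 → 39 → 73 → … (one orbit).
π_39 has 21 disjoint cycles with lengths [9, 9, 9, 9, 9, 9, 9, 9, 9, 9, 9, 9, 9, 9, 9, 9, 9, 9, 9, 9, 1] on {0,…,180}.
With 21 cycles on 181 points, sign = (−1)^{181−21} = +1.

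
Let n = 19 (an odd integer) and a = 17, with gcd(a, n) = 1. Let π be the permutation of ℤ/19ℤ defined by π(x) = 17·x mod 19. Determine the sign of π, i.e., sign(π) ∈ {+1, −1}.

Start at x=1: 1 → 17 → 4 → 11 → 16 → 6 → 7 → … (one orbit).
Cycle type of π: 9×2 + 1; total 3 cycles.
With 3 cycles on 19 points, sign = (−1)^{19−3} = +1.
(17|19)_J = +1 (Zolotarev's lemma cross-check).

+1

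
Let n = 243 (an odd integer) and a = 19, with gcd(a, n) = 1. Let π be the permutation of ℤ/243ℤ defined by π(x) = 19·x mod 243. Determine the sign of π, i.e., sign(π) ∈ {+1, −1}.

Orbit of 100 under x↦19x: [100, 199, 136, 154, 10, 190, 208]… (length divides ord_243(19)).
Cycle type of π: 27×6 + 9×6 + 3×6 + 1×9; total 27 cycles.
With 27 cycles on 243 points, sign = (−1)^{243−27} = +1.

+1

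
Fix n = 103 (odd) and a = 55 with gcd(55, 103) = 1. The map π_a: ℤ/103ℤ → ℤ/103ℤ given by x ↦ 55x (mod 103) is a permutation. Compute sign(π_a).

Start at x=55: 55 → 38 → 30 → 2 → 7 → 76 → 60 → … (one orbit).
The orbit structure of x ↦ 55x mod 103: 3 orbits of sizes [51, 51, 1].
sign(π) = (−1)^{n − #cycles} = (−1)^{103−3} = (−1)^100 = +1.

+1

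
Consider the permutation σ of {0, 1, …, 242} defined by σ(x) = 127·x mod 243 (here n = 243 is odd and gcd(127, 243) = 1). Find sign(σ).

Orbit of 37 under x↦127x: [37, 82, 208, 172, 217, 100, 64]… (length divides ord_243(127)).
Cycle lengths of π_127 on ℤ/243ℤ: [27, 27, 27, 27, 27, 27, 9, 9, 9, 9, 9, 9, 3, 3, 3, 3, 3, 3, 1, 1, 1, 1, 1, 1, 1, 1, 1]; 27 cycles in total.
n − c = 243 − 27 = 216; sign = (−1)^216 = +1.

+1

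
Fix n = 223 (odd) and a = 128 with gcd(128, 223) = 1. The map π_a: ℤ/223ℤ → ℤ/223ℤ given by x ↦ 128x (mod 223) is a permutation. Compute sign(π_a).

Trace 7: π^k(7) = [7, 4, 66, 197, 17, 169, 1] for k=0..6.
7 cycles of lengths [37, 37, 37, 37, 37, 37, 1].
sign(π) = (−1)^{n − #cycles} = (−1)^{223−7} = (−1)^216 = +1.

+1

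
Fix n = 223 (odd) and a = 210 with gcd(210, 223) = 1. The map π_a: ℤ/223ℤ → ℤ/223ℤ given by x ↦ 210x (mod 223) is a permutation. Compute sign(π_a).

Start at x=82: 82 → 49 → 32 → 30 → 56 → 164 → 98 → … (one orbit).
Cycle type of π: 37×6 + 1; total 7 cycles.
223 − 7 = 216 transpositions; sign(π) = (−1)^216 = +1.

+1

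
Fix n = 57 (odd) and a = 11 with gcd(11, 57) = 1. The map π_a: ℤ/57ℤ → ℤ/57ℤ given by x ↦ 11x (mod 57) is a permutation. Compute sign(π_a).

-1

Start at x=20: 20 → 49 → 26 → 1 → 11 → 7 → 20 (one orbit).
The orbit structure of x ↦ 11x mod 57: 14 orbits of sizes [6, 6, 6, 6, 6, 6, 3, 3, 3, 3, 3, 3, 2, 1].
Σ(ℓ_i−1) = 57−14 = 43; sign = (−1)^43 = -1.
(11|57)_J = -1 (Zolotarev's lemma cross-check).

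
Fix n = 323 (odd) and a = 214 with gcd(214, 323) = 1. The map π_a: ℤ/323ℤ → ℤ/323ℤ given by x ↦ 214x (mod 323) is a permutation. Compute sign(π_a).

Start at x=296: 296 → 36 → 275 → 64 → 130 → 42 → 267 → … (one orbit).
6 cycles of lengths [144, 144, 16, 9, 9, 1].
n − c = 323 − 6 = 317; sign = (−1)^317 = -1.
(214|323)_J = -1 (Zolotarev's lemma cross-check).

-1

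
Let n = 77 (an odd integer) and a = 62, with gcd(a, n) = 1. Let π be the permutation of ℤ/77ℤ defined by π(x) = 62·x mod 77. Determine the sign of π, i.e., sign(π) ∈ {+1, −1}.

Trace 76: π^k(76) = [76, 15, 6, 64, 41, 1, 62] for k=0..6.
Cycle lengths of π_62 on ℤ/77ℤ: [10, 10, 10, 10, 10, 10, 10, 2, 2, 2, 1]; 11 cycles in total.
With 11 cycles on 77 points, sign = (−1)^{77−11} = +1.
(62|77)_J = +1 (Zolotarev's lemma cross-check).

+1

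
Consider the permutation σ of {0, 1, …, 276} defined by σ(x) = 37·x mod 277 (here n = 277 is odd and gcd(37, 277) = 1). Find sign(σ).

Orbit of 26 under x↦37x: [26, 131, 138, 120, 8, 19, 149]… (length divides ord_277(37)).
Cycle type of π: 92×3 + 1; total 4 cycles.
4 cycles on 277: each ℓ→(−1)^(ℓ−1), product (−1)^273 = -1.
Via Zolotarev, sign(π_{37}) = (37|277) = -1.

-1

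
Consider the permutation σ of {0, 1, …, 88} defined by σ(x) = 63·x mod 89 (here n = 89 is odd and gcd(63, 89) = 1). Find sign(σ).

-1

Orbit of 48 under x↦63x: [48, 87, 52, 72, 86, 78, 19]… (length divides ord_89(63)).
Cycle type of π: 88 + 1; total 2 cycles.
Σ(ℓ_i−1) = 89−2 = 87; sign = (−1)^87 = -1.
Zolotarev: (63|89) = -1, matching the cycle-count sign.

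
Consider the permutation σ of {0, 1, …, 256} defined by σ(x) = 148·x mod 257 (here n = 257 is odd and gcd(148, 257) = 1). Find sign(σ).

Start at x=82: 82 → 57 → 212 → 22 → 172 → 13 → 125 → … (one orbit).
The orbit structure of x ↦ 148x mod 257: 2 orbits of sizes [256, 1].
2 cycles on 257: each ℓ→(−1)^(ℓ−1), product (−1)^255 = -1.
Zolotarev: (148|257) = -1, matching the cycle-count sign.

-1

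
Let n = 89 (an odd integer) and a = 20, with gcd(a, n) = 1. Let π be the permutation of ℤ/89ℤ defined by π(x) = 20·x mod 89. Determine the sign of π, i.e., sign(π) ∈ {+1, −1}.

Orbit of 80 under x↦20x: [80, 87, 49, 1, 20, 44, 79]… (length divides ord_89(20)).
Decompose π into cycles: lengths [44, 44, 1] (3 cycles, including the fixed point 0).
89 − 3 = 86 transpositions; sign(π) = (−1)^86 = +1.

+1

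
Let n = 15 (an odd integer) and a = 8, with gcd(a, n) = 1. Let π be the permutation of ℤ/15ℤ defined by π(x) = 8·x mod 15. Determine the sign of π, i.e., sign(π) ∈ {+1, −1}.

+1

Orbit of 2 under x↦8x: [2, 1, 8, 4]… (length divides ord_15(8)).
5 cycles of lengths [4, 4, 4, 2, 1].
Σ(ℓ_i−1) = 15−5 = 10; sign = (−1)^10 = +1.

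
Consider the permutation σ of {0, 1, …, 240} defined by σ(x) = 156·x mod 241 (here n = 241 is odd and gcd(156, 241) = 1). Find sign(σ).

-1

Start at x=36: 36 → 73 → 61 → 117 → 177 → 138 → 79 → … (one orbit).
Cycle lengths of π_156 on ℤ/241ℤ: [80, 80, 80, 1]; 4 cycles in total.
n − c = 241 − 4 = 237; sign = (−1)^237 = -1.
Via Zolotarev, sign(π_{156}) = (156|241) = -1.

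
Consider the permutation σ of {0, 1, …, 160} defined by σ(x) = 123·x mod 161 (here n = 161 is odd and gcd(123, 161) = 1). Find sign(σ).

Orbit of 72 under x↦123x: [72, 1, 123, 156, 29, 25, 16]… (length divides ord_161(123)).
9 cycles of lengths [33, 33, 33, 33, 11, 11, 3, 3, 1].
With 9 cycles on 161 points, sign = (−1)^{161−9} = +1.

+1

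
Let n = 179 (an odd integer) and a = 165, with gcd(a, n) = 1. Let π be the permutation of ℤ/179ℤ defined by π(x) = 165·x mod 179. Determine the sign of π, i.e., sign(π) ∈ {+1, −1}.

-1

Start at x=171: 171 → 112 → 43 → 114 → 15 → 148 → 76 → … (one orbit).
2 cycles of lengths [178, 1].
n − c = 179 − 2 = 177; sign = (−1)^177 = -1.
Via Zolotarev, sign(π_{165}) = (165|179) = -1.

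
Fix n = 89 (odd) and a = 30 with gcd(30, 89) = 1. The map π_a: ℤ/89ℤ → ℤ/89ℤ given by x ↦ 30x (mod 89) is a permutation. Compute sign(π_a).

Trace 3: π^k(3) = [3, 1, 30, 10, 33, 11, 63] for k=0..6.
The orbit structure of x ↦ 30x mod 89: 2 orbits of sizes [88, 1].
sign(π) = (−1)^{n − #cycles} = (−1)^{89−2} = (−1)^87 = -1.
Via Zolotarev, sign(π_{30}) = (30|89) = -1.

-1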